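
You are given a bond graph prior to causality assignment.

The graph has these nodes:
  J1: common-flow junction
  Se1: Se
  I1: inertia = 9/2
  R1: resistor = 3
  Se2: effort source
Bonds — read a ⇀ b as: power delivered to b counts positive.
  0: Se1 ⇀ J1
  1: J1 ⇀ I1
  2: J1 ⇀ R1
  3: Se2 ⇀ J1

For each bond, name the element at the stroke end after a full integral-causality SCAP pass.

β0 →J1  (Se1 fixes effort; stroke away)
β3 →J1  (source Se2 imposes e)
β1 →I1  (prefer integral on I1)
β2 →J1  (J1 flow already set via bond 1)

bond 0 |J1
bond 1 |I1
bond 2 |J1
bond 3 |J1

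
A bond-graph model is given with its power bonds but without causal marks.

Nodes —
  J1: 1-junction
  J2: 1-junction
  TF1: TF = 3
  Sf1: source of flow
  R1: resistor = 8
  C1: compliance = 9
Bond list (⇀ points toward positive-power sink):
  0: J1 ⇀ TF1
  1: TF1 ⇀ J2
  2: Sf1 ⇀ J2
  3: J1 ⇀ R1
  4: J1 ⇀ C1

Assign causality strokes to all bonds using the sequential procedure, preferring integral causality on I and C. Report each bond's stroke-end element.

#2 →Sf1  (Sf1: flow source, stroke at near end)
#1 →J2  (1-jn J2 has f-setter on 2)
#0 →TF1  (TF1: transformer flips bond 1)
#3 →J1  (J1 flow already set via bond 0)
#4 →J1  (common-f at J1 fixed by 0)

b0 stroke→TF1
b1 stroke→J2
b2 stroke→Sf1
b3 stroke→J1
b4 stroke→J1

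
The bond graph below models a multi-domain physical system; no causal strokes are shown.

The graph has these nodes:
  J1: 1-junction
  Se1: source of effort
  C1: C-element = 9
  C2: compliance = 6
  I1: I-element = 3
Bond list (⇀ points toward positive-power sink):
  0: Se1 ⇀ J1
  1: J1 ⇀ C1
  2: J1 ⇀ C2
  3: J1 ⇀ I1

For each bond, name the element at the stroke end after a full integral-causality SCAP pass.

β0 →J1
β1 →J1
β2 →J1
β3 →I1

#0 →J1  (source Se1 imposes e)
#1 →J1  (C1: C, integral causality)
#2 →J1  (C2: C, integral causality)
#3 →I1  (only one flow-in slot at J1)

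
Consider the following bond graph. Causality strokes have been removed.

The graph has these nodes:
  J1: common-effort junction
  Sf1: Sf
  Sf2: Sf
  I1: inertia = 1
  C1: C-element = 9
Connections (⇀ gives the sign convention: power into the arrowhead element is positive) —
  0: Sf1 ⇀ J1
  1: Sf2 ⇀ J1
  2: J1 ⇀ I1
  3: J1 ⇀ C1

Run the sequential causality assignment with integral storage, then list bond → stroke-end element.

β0 |Sf1
β1 |Sf2
β2 |I1
β3 |J1

#0 |Sf1  (Sf1: flow source, stroke at near end)
#1 |Sf2  (Sf2 (Sf) sets flow on bond)
#2 |I1  (I1 integral (f out))
#3 |J1  (J1: last free bond brings effort in)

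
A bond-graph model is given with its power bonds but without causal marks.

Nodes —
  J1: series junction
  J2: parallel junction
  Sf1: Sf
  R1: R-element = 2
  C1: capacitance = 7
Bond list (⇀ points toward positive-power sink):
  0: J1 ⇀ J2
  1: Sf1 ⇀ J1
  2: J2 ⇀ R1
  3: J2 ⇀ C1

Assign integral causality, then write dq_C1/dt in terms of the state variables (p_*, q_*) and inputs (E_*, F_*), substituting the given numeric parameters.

β1 →Sf1  (Sf1: flow source, stroke at near end)
β0 →J1  (common-f at J1 fixed by 1)
β3 →J2  (prefer integral on C1)
β2 →R1  (J2: bond 3 brought effort, rest push out)

dq_C1/dt = F_Sf1 - q_C1/14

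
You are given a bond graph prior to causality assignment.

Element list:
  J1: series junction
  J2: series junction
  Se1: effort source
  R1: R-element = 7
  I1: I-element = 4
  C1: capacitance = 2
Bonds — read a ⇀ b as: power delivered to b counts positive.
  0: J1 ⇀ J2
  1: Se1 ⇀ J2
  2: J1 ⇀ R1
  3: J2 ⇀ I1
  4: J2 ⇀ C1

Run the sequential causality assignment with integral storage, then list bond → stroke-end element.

b1 →J2  (Se1: effort source, stroke at far end)
b3 →I1  (I1: I, integral causality)
b0 →J2  (J2: bond 3 brought flow, rest push out)
b4 →J2  (J2 flow already set via bond 3)
b2 →J1  (1-jn J1 has f-setter on 0)

b0 stroke at J2
b1 stroke at J2
b2 stroke at J1
b3 stroke at I1
b4 stroke at J2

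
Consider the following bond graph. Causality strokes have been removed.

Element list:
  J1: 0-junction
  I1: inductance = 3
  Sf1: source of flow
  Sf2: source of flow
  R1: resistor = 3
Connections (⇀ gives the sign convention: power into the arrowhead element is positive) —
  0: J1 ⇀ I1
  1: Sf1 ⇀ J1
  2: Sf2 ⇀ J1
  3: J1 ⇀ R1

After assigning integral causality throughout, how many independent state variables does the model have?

1  (I1 all integral)

β1 →Sf1  (Sf1: flow source, stroke at near end)
β2 →Sf2  (Sf2: flow source, stroke at near end)
β0 →I1  (prefer integral on I1)
β3 →J1  (J1: last free bond brings effort in)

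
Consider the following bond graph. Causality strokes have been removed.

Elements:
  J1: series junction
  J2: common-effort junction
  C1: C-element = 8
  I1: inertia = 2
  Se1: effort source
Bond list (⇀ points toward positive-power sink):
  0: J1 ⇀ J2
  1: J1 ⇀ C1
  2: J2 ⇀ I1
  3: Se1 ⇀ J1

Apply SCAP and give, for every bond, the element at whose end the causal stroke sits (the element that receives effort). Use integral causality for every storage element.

β3 →J1  (Se1: effort source, stroke at far end)
β1 →J1  (prefer integral on C1)
β0 →J2  (J1: last free bond brings flow in)
β2 →I1  (0-jn J2 has e-setter on 0)

bond 0 stroke→J2
bond 1 stroke→J1
bond 2 stroke→I1
bond 3 stroke→J1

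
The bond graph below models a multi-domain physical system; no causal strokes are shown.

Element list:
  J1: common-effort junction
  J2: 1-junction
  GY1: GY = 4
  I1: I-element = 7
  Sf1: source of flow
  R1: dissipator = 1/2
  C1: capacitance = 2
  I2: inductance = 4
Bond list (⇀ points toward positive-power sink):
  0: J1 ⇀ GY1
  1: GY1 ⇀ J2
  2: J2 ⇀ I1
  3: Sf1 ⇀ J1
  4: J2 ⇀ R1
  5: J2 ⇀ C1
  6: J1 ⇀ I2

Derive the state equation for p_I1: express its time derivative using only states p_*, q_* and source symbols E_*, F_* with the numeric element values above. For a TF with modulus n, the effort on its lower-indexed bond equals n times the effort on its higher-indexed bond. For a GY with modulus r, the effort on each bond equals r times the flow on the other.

dp_I1/dt = 4*F_Sf1 - p_I1/14 - p_I2 - q_C1/2

bond 3 |Sf1  (Sf1 fixes flow; stroke at Sf1)
bond 2 |I1  (I1 integral (f out))
bond 1 |J2  (common-f at J2 fixed by 2)
bond 4 |J2  (J2 flow already set via bond 2)
bond 5 |J2  (common-f at J2 fixed by 2)
bond 0 |J1  (GY1: gyrator matches bond 1)
bond 6 |I2  (common-e at J1 fixed by 0)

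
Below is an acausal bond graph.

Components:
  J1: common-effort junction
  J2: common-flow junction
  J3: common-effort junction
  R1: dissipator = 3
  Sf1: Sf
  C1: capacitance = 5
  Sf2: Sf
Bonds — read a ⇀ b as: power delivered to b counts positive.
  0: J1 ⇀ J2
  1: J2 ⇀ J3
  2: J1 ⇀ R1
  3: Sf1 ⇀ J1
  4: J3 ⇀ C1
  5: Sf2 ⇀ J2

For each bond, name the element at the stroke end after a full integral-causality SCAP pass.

β3 stroke at Sf1  (source Sf1 imposes f)
β5 stroke at Sf2  (Sf2: flow source, stroke at near end)
β0 stroke at J2  (common-f at J2 fixed by 5)
β1 stroke at J2  (common-f at J2 fixed by 5)
β4 stroke at J3  (J3: last free bond brings effort in)
β2 stroke at J1  (J1 needs exactly one e-in)

#0 stroke→J2
#1 stroke→J2
#2 stroke→J1
#3 stroke→Sf1
#4 stroke→J3
#5 stroke→Sf2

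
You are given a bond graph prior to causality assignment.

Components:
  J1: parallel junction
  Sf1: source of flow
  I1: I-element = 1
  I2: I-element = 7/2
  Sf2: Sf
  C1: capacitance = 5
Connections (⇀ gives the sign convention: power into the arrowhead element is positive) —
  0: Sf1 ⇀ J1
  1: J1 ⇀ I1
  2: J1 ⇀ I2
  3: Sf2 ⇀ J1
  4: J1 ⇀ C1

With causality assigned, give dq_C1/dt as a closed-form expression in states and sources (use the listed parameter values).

β0 stroke at Sf1  (Sf1: flow source, stroke at near end)
β3 stroke at Sf2  (Sf2 (Sf) sets flow on bond)
β1 stroke at I1  (I1: I, integral causality)
β2 stroke at I2  (I2: I, integral causality)
β4 stroke at J1  (closing 0-jn rule on J1)

dq_C1/dt = F_Sf1 + F_Sf2 - p_I1 - 2*p_I2/7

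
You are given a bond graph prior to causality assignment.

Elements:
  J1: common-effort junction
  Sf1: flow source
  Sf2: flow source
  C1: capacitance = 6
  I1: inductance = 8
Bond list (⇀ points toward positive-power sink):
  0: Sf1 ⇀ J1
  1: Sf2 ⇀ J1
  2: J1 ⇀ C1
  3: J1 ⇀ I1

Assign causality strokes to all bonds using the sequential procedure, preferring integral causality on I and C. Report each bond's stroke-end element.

bond 0 |Sf1
bond 1 |Sf2
bond 2 |J1
bond 3 |I1

bond 0 |Sf1  (Sf1 (Sf) sets flow on bond)
bond 1 |Sf2  (Sf2 (Sf) sets flow on bond)
bond 2 |J1  (C1: C, integral causality)
bond 3 |I1  (common-e at J1 fixed by 2)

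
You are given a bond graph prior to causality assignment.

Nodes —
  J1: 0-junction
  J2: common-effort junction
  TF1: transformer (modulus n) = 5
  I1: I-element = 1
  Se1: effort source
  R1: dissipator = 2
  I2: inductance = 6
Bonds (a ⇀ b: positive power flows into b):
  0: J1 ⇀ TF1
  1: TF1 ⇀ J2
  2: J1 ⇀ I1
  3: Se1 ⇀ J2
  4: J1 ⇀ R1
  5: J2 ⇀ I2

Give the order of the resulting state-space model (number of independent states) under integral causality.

2  (I1, I2 all integral)

b3 |J2  (Se1 (Se) sets effort on bond)
b1 |TF1  (J2 effort already set via bond 3)
b5 |I2  (J2: bond 3 brought effort, rest push out)
b0 |J1  (TF1: transformer flips bond 1)
b2 |I1  (J1: bond 0 brought effort, rest push out)
b4 |R1  (J1: bond 0 brought effort, rest push out)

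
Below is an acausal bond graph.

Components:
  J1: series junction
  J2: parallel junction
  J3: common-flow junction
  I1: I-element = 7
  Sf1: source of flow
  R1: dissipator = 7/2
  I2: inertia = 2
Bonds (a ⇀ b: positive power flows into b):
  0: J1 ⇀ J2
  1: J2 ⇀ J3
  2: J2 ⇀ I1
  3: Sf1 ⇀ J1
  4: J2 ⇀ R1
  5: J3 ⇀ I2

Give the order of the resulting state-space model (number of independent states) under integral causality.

2  (I1, I2 all integral)

β3 stroke→Sf1  (Sf1: flow source, stroke at near end)
β0 stroke→J1  (J1: bond 3 brought flow, rest push out)
β2 stroke→I1  (I1: I, integral causality)
β5 stroke→I2  (I2: I, integral causality)
β1 stroke→J3  (J3: bond 5 brought flow, rest push out)
β4 stroke→J2  (only one effort-in slot at J2)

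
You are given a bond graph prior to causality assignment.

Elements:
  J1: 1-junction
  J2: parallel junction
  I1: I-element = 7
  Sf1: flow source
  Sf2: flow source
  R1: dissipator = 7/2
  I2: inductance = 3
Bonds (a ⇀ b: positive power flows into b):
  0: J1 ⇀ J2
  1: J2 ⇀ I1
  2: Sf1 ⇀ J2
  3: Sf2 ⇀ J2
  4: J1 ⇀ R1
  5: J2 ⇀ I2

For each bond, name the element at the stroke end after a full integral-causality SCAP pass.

#2 stroke→Sf1  (source Sf1 imposes f)
#3 stroke→Sf2  (Sf2 (Sf) sets flow on bond)
#1 stroke→I1  (I1 integral (f out))
#5 stroke→I2  (I2 outputs flow p/I2)
#0 stroke→J2  (only one effort-in slot at J2)
#4 stroke→J1  (1-jn J1 has f-setter on 0)

β0 stroke→J2
β1 stroke→I1
β2 stroke→Sf1
β3 stroke→Sf2
β4 stroke→J1
β5 stroke→I2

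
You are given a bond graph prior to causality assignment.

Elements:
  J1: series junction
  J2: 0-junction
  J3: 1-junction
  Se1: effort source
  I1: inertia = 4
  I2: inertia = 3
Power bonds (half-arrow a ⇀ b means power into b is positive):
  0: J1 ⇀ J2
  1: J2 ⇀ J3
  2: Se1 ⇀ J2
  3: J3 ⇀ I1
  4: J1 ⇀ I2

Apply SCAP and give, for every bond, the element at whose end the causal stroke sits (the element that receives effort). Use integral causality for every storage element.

β2 stroke→J2  (source Se1 imposes e)
β0 stroke→J1  (common-e at J2 fixed by 2)
β1 stroke→J3  (0-jn J2 has e-setter on 2)
β3 stroke→I1  (J3: last free bond brings flow in)
β4 stroke→I2  (J1 needs exactly one f-in)

b0 →J1
b1 →J3
b2 →J2
b3 →I1
b4 →I2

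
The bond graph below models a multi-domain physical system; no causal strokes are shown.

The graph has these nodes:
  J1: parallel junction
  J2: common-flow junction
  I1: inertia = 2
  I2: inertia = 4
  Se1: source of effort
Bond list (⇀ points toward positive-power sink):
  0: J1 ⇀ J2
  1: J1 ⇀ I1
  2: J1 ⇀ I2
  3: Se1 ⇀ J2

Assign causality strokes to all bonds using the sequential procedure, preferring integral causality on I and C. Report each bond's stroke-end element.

b3 stroke at J2  (Se1: effort source, stroke at far end)
b0 stroke at J1  (J2: last free bond brings flow in)
b1 stroke at I1  (J1: bond 0 brought effort, rest push out)
b2 stroke at I2  (J1: bond 0 brought effort, rest push out)

bond 0 stroke at J1
bond 1 stroke at I1
bond 2 stroke at I2
bond 3 stroke at J2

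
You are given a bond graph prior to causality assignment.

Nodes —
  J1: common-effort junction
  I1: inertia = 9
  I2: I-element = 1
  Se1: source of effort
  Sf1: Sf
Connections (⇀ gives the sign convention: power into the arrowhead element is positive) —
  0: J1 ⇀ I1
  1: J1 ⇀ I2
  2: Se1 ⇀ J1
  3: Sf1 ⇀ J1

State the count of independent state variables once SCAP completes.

#2 |J1  (Se1 (Se) sets effort on bond)
#3 |Sf1  (Sf1 (Sf) sets flow on bond)
#0 |I1  (0-jn J1 has e-setter on 2)
#1 |I2  (J1: bond 2 brought effort, rest push out)

2  (I1, I2 all integral)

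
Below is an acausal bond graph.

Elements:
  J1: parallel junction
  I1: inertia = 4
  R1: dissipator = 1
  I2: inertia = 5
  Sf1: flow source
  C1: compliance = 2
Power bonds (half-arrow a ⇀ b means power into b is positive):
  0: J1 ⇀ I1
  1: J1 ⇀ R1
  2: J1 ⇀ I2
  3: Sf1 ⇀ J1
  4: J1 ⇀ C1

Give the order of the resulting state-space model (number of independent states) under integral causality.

3  (C1, I1, I2 all integral)

#3 →Sf1  (Sf1: flow source, stroke at near end)
#0 →I1  (I1: I, integral causality)
#2 →I2  (prefer integral on I2)
#4 →J1  (prefer integral on C1)
#1 →R1  (common-e at J1 fixed by 4)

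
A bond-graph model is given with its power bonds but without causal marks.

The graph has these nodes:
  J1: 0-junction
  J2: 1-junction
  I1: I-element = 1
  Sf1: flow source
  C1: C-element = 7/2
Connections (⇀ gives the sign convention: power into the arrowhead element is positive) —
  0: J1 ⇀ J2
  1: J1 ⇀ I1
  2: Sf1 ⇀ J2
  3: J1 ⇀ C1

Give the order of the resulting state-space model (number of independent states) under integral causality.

β2 →Sf1  (Sf1: flow source, stroke at near end)
β0 →J2  (common-f at J2 fixed by 2)
β1 →I1  (I1 integral (f out))
β3 →J1  (J1 needs exactly one e-in)

2  (C1, I1 all integral)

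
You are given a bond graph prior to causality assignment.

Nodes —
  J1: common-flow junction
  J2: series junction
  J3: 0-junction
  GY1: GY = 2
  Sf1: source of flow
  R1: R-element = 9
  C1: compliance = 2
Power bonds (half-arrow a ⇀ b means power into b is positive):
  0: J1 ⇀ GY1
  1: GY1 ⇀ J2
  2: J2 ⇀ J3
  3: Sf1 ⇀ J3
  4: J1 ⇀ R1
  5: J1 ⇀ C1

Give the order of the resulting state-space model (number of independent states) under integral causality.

1  (C1 all integral)

β3 stroke at Sf1  (Sf1 (Sf) sets flow on bond)
β2 stroke at J3  (J3: last free bond brings effort in)
β1 stroke at J2  (1-jn J2 has f-setter on 2)
β0 stroke at J1  (GY1 both-in/both-out from 1)
β5 stroke at J1  (C1 outputs effort q/C1)
β4 stroke at R1  (J1: last free bond brings flow in)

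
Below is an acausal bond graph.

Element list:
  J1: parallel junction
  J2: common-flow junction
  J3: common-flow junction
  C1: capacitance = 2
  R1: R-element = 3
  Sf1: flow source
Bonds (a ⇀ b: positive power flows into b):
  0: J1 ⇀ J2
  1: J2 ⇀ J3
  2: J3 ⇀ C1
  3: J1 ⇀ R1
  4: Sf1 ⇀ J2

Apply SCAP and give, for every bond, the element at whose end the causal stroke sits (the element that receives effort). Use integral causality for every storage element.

bond 4 stroke at Sf1  (Sf1 (Sf) sets flow on bond)
bond 0 stroke at J2  (1-jn J2 has f-setter on 4)
bond 1 stroke at J2  (1-jn J2 has f-setter on 4)
bond 2 stroke at J3  (1-jn J3 has f-setter on 1)
bond 3 stroke at J1  (closing 0-jn rule on J1)

β0 |J2
β1 |J2
β2 |J3
β3 |J1
β4 |Sf1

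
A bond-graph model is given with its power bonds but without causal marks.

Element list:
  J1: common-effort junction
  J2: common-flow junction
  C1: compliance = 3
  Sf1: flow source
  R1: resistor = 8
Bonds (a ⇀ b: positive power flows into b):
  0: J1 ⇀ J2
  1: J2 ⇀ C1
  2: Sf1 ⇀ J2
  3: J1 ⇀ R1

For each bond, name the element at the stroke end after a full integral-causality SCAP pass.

#0 →J2
#1 →J2
#2 →Sf1
#3 →J1

β2 →Sf1  (Sf1 (Sf) sets flow on bond)
β0 →J2  (J2: bond 2 brought flow, rest push out)
β1 →J2  (1-jn J2 has f-setter on 2)
β3 →J1  (J1: last free bond brings effort in)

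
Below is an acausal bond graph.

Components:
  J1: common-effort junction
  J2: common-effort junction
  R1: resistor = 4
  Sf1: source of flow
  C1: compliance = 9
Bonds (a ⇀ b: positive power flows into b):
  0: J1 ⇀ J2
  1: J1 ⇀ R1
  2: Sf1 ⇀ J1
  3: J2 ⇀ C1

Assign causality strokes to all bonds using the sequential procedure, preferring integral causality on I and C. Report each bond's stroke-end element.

#2 stroke→Sf1  (Sf1: flow source, stroke at near end)
#3 stroke→J2  (C1: C, integral causality)
#0 stroke→J1  (0-jn J2 has e-setter on 3)
#1 stroke→R1  (0-jn J1 has e-setter on 0)

b0 →J1
b1 →R1
b2 →Sf1
b3 →J2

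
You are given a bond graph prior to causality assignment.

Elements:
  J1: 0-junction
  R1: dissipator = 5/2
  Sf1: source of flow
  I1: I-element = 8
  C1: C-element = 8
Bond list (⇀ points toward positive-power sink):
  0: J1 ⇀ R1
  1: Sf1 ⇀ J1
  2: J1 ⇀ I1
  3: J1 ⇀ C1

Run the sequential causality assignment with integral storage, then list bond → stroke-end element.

β1 |Sf1  (Sf1 fixes flow; stroke at Sf1)
β2 |I1  (I1 outputs flow p/I1)
β3 |J1  (C1 integral (e out))
β0 |R1  (J1: bond 3 brought effort, rest push out)

β0 →R1
β1 →Sf1
β2 →I1
β3 →J1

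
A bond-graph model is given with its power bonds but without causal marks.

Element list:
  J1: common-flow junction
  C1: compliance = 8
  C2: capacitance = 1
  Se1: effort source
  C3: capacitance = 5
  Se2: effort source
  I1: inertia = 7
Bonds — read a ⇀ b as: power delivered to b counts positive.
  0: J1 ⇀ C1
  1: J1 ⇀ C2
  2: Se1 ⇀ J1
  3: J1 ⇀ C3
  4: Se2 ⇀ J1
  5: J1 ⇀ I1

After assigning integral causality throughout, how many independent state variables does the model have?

bond 2 stroke at J1  (Se1 fixes effort; stroke away)
bond 4 stroke at J1  (Se2 fixes effort; stroke away)
bond 0 stroke at J1  (prefer integral on C1)
bond 1 stroke at J1  (C2 outputs effort q/C2)
bond 3 stroke at J1  (prefer integral on C3)
bond 5 stroke at I1  (J1 needs exactly one f-in)

4  (C1, C2, C3, I1 all integral)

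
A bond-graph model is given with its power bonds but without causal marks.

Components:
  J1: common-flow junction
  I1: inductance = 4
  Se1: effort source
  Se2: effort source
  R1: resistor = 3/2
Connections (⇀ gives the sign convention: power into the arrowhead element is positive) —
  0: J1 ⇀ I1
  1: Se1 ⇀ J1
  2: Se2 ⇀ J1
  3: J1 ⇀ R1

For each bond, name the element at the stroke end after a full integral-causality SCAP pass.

bond 1 |J1  (Se1 fixes effort; stroke away)
bond 2 |J1  (Se2: effort source, stroke at far end)
bond 0 |I1  (I1: I, integral causality)
bond 3 |J1  (J1 flow already set via bond 0)

#0 stroke at I1
#1 stroke at J1
#2 stroke at J1
#3 stroke at J1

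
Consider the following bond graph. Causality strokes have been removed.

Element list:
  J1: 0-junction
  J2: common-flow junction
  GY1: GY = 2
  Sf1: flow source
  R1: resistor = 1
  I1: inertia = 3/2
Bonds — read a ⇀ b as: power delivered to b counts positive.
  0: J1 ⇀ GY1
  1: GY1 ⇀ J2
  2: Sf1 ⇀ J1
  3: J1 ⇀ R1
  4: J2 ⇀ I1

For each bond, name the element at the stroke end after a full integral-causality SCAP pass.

#2 stroke at Sf1  (source Sf1 imposes f)
#4 stroke at I1  (I1 integral (f out))
#1 stroke at J2  (common-f at J2 fixed by 4)
#0 stroke at J1  (through GY1, causality inverts; strokes same side of GY1)
#3 stroke at R1  (J1: bond 0 brought effort, rest push out)

β0 stroke→J1
β1 stroke→J2
β2 stroke→Sf1
β3 stroke→R1
β4 stroke→I1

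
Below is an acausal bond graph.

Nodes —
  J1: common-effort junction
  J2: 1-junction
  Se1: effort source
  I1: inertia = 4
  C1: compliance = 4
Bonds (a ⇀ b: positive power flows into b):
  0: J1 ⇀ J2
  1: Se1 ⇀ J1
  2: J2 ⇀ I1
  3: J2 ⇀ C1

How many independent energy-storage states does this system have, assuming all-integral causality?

b1 |J1  (Se1 (Se) sets effort on bond)
b0 |J2  (common-e at J1 fixed by 1)
b2 |I1  (I1 integral (f out))
b3 |J2  (1-jn J2 has f-setter on 2)

2  (C1, I1 all integral)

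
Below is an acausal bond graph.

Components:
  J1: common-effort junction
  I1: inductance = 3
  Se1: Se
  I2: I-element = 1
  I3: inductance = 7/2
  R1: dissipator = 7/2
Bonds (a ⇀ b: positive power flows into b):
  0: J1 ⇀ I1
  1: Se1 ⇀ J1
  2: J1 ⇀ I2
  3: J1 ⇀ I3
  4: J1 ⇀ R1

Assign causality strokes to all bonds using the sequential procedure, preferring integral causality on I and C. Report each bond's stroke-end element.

#0 stroke→I1
#1 stroke→J1
#2 stroke→I2
#3 stroke→I3
#4 stroke→R1

bond 1 stroke→J1  (Se1 fixes effort; stroke away)
bond 0 stroke→I1  (J1: bond 1 brought effort, rest push out)
bond 2 stroke→I2  (J1 effort already set via bond 1)
bond 3 stroke→I3  (J1 effort already set via bond 1)
bond 4 stroke→R1  (common-e at J1 fixed by 1)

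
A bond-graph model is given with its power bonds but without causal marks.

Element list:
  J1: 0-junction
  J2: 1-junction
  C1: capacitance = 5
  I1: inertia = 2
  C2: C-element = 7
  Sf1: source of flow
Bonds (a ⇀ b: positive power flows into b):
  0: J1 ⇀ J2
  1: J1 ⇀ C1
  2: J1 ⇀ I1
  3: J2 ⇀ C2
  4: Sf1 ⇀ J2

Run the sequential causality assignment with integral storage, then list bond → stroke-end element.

β4 →Sf1  (Sf1 (Sf) sets flow on bond)
β0 →J2  (J2: bond 4 brought flow, rest push out)
β3 →J2  (J2 flow already set via bond 4)
β1 →J1  (C1 outputs effort q/C1)
β2 →I1  (J1 effort already set via bond 1)

b0 stroke→J2
b1 stroke→J1
b2 stroke→I1
b3 stroke→J2
b4 stroke→Sf1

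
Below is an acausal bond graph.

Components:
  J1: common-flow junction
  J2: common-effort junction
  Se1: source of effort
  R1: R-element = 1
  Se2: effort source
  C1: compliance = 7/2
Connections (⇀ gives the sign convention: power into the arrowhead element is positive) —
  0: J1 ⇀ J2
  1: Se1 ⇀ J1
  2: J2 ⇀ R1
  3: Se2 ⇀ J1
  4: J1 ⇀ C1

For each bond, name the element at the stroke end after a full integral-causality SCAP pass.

#1 |J1  (Se1 fixes effort; stroke away)
#3 |J1  (Se2 fixes effort; stroke away)
#4 |J1  (C1 integral (e out))
#0 |J2  (closing 1-jn rule on J1)
#2 |R1  (0-jn J2 has e-setter on 0)

β0 stroke at J2
β1 stroke at J1
β2 stroke at R1
β3 stroke at J1
β4 stroke at J1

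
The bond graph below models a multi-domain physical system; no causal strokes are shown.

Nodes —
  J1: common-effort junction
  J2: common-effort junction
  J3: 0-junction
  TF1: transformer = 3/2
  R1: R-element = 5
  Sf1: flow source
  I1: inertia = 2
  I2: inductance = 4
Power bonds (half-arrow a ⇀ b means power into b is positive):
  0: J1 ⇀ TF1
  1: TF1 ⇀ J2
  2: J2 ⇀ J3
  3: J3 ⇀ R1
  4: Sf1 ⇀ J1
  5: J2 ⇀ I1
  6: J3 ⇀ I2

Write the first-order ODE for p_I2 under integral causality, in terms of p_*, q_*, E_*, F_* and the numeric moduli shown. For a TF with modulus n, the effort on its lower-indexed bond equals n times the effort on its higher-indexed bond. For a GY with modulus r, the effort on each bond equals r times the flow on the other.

dp_I2/dt = 15*F_Sf1/2 - 5*p_I1/2 - 5*p_I2/4

β4 |Sf1  (Sf1 fixes flow; stroke at Sf1)
β0 |J1  (J1 needs exactly one e-in)
β1 |TF1  (TF1: transformer flips bond 0)
β5 |I1  (I1 outputs flow p/I1)
β2 |J2  (closing 0-jn rule on J2)
β6 |I2  (prefer integral on I2)
β3 |J3  (J3: last free bond brings effort in)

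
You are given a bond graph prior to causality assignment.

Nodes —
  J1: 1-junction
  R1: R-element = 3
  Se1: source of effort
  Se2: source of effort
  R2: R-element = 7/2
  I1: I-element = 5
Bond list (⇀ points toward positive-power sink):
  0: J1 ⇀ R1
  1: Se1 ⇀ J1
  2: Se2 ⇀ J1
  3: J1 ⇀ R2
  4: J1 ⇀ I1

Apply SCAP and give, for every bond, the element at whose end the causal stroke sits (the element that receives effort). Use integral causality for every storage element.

b1 stroke→J1  (Se1 (Se) sets effort on bond)
b2 stroke→J1  (Se2 fixes effort; stroke away)
b4 stroke→I1  (prefer integral on I1)
b0 stroke→J1  (1-jn J1 has f-setter on 4)
b3 stroke→J1  (1-jn J1 has f-setter on 4)

bond 0 |J1
bond 1 |J1
bond 2 |J1
bond 3 |J1
bond 4 |I1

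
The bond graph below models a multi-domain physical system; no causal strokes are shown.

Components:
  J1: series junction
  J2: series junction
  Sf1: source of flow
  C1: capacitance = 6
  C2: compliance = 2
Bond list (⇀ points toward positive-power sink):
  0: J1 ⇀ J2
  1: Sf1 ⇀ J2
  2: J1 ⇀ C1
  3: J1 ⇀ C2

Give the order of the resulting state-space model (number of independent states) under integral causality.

2  (C1, C2 all integral)

#1 |Sf1  (source Sf1 imposes f)
#0 |J2  (J2 flow already set via bond 1)
#2 |J1  (1-jn J1 has f-setter on 0)
#3 |J1  (1-jn J1 has f-setter on 0)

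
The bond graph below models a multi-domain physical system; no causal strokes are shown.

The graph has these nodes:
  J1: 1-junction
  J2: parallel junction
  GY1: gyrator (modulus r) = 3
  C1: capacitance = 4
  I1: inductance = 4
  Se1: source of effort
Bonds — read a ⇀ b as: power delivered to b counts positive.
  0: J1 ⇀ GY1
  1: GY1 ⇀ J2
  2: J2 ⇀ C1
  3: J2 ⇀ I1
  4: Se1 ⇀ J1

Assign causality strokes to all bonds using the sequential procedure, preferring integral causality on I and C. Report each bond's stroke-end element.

#0 stroke→GY1
#1 stroke→GY1
#2 stroke→J2
#3 stroke→I1
#4 stroke→J1

#4 stroke→J1  (Se1 fixes effort; stroke away)
#0 stroke→GY1  (closing 1-jn rule on J1)
#1 stroke→GY1  (GY1 both-in/both-out from 0)
#2 stroke→J2  (C1: C, integral causality)
#3 stroke→I1  (common-e at J2 fixed by 2)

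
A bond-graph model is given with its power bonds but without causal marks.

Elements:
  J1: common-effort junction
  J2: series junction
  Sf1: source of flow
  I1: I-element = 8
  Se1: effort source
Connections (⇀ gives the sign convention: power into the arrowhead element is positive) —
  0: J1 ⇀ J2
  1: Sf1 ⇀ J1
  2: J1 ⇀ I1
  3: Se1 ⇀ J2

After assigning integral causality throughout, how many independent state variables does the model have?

bond 1 →Sf1  (source Sf1 imposes f)
bond 3 →J2  (Se1: effort source, stroke at far end)
bond 0 →J1  (J2: last free bond brings flow in)
bond 2 →I1  (common-e at J1 fixed by 0)

1  (I1 all integral)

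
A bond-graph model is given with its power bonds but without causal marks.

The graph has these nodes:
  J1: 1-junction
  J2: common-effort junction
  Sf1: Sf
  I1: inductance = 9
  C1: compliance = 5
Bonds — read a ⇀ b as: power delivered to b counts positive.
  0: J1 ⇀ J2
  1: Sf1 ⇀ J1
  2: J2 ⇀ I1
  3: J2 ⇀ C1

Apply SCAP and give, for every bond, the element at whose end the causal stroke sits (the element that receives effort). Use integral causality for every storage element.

β0 stroke→J1
β1 stroke→Sf1
β2 stroke→I1
β3 stroke→J2

b1 |Sf1  (source Sf1 imposes f)
b0 |J1  (common-f at J1 fixed by 1)
b2 |I1  (I1 integral (f out))
b3 |J2  (closing 0-jn rule on J2)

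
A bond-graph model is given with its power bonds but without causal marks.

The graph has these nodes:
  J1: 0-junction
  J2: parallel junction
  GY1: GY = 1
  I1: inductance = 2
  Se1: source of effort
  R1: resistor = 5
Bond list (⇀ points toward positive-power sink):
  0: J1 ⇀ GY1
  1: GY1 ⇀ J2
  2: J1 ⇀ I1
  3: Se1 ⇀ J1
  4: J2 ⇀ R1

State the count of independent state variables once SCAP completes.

1  (I1 all integral)

β3 |J1  (source Se1 imposes e)
β0 |GY1  (common-e at J1 fixed by 3)
β2 |I1  (common-e at J1 fixed by 3)
β1 |GY1  (through GY1, causality inverts; strokes same side of GY1)
β4 |J2  (J2 needs exactly one e-in)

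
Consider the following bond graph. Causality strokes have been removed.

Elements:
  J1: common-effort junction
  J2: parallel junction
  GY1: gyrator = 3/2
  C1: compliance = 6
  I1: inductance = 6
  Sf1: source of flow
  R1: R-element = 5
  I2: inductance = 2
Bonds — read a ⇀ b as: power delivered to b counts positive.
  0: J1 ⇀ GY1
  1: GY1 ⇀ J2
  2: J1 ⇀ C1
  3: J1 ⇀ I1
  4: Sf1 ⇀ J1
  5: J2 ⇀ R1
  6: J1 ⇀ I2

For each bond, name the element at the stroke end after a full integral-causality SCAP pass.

β0 |GY1
β1 |GY1
β2 |J1
β3 |I1
β4 |Sf1
β5 |J2
β6 |I2

#4 →Sf1  (source Sf1 imposes f)
#2 →J1  (C1 integral (e out))
#0 →GY1  (J1 effort already set via bond 2)
#3 →I1  (J1 effort already set via bond 2)
#6 →I2  (0-jn J1 has e-setter on 2)
#1 →GY1  (GY1: gyrator matches bond 0)
#5 →J2  (closing 0-jn rule on J2)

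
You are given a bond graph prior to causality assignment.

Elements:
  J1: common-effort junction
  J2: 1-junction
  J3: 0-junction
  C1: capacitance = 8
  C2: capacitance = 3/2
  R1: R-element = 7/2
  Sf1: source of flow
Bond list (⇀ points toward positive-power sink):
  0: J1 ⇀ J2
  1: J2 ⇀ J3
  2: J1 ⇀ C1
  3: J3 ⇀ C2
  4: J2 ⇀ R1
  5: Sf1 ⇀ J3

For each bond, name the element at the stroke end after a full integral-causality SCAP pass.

β5 stroke→Sf1  (Sf1 fixes flow; stroke at Sf1)
β2 stroke→J1  (prefer integral on C1)
β0 stroke→J2  (J1 effort already set via bond 2)
β3 stroke→J3  (C2 integral (e out))
β1 stroke→J2  (0-jn J3 has e-setter on 3)
β4 stroke→R1  (closing 1-jn rule on J2)

bond 0 →J2
bond 1 →J2
bond 2 →J1
bond 3 →J3
bond 4 →R1
bond 5 →Sf1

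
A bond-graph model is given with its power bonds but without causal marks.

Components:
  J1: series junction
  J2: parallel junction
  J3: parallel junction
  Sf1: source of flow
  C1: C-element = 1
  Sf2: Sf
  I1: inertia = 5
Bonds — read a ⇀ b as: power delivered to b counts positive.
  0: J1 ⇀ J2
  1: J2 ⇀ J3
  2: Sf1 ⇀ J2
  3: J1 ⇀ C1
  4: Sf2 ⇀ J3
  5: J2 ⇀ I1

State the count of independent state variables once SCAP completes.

b2 stroke at Sf1  (source Sf1 imposes f)
b4 stroke at Sf2  (source Sf2 imposes f)
b1 stroke at J3  (closing 0-jn rule on J3)
b3 stroke at J1  (prefer integral on C1)
b0 stroke at J2  (J1 needs exactly one f-in)
b5 stroke at I1  (J2: bond 0 brought effort, rest push out)

2  (C1, I1 all integral)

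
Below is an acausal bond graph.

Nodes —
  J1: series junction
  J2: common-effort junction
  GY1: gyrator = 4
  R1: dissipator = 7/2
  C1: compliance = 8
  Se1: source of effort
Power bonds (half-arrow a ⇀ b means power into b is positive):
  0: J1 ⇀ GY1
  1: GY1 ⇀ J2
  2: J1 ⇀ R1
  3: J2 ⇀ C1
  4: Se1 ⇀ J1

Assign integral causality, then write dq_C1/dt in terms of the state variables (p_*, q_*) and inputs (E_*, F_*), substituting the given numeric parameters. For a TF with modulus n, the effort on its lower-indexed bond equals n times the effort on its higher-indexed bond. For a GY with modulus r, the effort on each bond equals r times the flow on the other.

bond 4 stroke at J1  (source Se1 imposes e)
bond 3 stroke at J2  (C1 integral (e out))
bond 1 stroke at GY1  (0-jn J2 has e-setter on 3)
bond 0 stroke at GY1  (GY1 both-in/both-out from 1)
bond 2 stroke at J1  (common-f at J1 fixed by 0)

dq_C1/dt = E_Se1/4 - 7*q_C1/256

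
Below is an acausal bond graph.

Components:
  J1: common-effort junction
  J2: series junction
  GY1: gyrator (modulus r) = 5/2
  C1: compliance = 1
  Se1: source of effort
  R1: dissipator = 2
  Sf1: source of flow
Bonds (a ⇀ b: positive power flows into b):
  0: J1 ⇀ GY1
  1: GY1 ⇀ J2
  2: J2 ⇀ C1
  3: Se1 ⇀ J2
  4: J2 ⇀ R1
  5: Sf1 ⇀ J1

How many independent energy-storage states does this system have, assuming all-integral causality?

1  (C1 all integral)

bond 3 |J2  (Se1 fixes effort; stroke away)
bond 5 |Sf1  (Sf1 fixes flow; stroke at Sf1)
bond 0 |J1  (J1 needs exactly one e-in)
bond 1 |J2  (GY1 both-in/both-out from 0)
bond 2 |J2  (C1 integral (e out))
bond 4 |R1  (J2 needs exactly one f-in)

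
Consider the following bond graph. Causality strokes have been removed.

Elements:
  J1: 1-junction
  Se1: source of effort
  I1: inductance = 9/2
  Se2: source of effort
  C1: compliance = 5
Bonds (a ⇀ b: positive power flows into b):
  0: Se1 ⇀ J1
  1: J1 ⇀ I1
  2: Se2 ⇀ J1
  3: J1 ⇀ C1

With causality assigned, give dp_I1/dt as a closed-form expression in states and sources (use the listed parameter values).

#0 →J1  (Se1 fixes effort; stroke away)
#2 →J1  (source Se2 imposes e)
#1 →I1  (I1: I, integral causality)
#3 →J1  (1-jn J1 has f-setter on 1)

dp_I1/dt = E_Se1 + E_Se2 - q_C1/5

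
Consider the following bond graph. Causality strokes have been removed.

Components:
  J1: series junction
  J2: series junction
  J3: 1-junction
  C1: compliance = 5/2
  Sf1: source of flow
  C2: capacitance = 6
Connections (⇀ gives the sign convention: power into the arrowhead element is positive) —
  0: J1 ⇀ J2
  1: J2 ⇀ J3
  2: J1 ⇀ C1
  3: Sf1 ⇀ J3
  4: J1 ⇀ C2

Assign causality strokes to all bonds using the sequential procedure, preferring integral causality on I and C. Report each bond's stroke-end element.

#0 stroke→J2
#1 stroke→J3
#2 stroke→J1
#3 stroke→Sf1
#4 stroke→J1

β3 stroke at Sf1  (source Sf1 imposes f)
β1 stroke at J3  (1-jn J3 has f-setter on 3)
β0 stroke at J2  (J2: bond 1 brought flow, rest push out)
β2 stroke at J1  (J1: bond 0 brought flow, rest push out)
β4 stroke at J1  (1-jn J1 has f-setter on 0)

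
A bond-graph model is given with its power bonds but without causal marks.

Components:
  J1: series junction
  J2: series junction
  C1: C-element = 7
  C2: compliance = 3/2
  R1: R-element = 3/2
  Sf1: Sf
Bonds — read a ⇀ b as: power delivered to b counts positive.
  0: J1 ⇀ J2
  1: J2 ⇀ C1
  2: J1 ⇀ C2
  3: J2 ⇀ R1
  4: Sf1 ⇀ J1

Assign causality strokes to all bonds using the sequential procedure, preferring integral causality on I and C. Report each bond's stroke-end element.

#4 →Sf1  (source Sf1 imposes f)
#0 →J1  (common-f at J1 fixed by 4)
#2 →J1  (common-f at J1 fixed by 4)
#1 →J2  (J2: bond 0 brought flow, rest push out)
#3 →J2  (1-jn J2 has f-setter on 0)

β0 |J1
β1 |J2
β2 |J1
β3 |J2
β4 |Sf1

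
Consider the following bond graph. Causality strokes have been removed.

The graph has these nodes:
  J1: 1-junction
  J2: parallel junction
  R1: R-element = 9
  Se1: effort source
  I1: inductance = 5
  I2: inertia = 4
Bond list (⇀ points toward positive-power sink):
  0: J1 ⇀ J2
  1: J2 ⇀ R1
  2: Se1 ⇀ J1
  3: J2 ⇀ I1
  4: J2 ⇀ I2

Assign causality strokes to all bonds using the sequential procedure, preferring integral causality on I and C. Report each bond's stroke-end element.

β2 →J1  (Se1 fixes effort; stroke away)
β0 →J2  (J1: last free bond brings flow in)
β1 →R1  (J2 effort already set via bond 0)
β3 →I1  (J2 effort already set via bond 0)
β4 →I2  (J2: bond 0 brought effort, rest push out)

β0 stroke→J2
β1 stroke→R1
β2 stroke→J1
β3 stroke→I1
β4 stroke→I2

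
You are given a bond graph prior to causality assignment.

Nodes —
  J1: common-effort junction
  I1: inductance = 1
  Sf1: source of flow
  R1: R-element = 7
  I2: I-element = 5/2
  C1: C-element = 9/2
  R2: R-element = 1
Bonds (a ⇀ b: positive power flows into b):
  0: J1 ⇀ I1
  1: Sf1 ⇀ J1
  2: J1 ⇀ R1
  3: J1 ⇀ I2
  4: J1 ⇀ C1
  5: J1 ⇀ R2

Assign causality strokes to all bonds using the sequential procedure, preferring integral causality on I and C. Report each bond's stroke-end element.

bond 1 stroke→Sf1  (Sf1: flow source, stroke at near end)
bond 0 stroke→I1  (I1 integral (f out))
bond 3 stroke→I2  (I2: I, integral causality)
bond 4 stroke→J1  (C1: C, integral causality)
bond 2 stroke→R1  (J1: bond 4 brought effort, rest push out)
bond 5 stroke→R2  (0-jn J1 has e-setter on 4)

β0 stroke→I1
β1 stroke→Sf1
β2 stroke→R1
β3 stroke→I2
β4 stroke→J1
β5 stroke→R2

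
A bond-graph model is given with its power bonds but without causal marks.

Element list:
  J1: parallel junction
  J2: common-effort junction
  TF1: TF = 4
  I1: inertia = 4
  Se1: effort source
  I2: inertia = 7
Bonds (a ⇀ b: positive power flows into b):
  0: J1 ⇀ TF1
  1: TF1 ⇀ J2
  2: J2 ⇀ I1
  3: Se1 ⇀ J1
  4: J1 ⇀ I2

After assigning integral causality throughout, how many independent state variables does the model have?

bond 3 stroke at J1  (Se1: effort source, stroke at far end)
bond 0 stroke at TF1  (J1 effort already set via bond 3)
bond 4 stroke at I2  (J1: bond 3 brought effort, rest push out)
bond 1 stroke at J2  (TF1 one-in-one-out from 0)
bond 2 stroke at I1  (0-jn J2 has e-setter on 1)

2  (I1, I2 all integral)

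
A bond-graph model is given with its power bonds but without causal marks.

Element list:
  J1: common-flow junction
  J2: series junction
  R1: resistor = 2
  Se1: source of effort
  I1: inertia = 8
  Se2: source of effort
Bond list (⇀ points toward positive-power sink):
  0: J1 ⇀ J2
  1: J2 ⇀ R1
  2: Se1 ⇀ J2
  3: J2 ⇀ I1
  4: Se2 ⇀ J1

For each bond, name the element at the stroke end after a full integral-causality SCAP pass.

b0 |J2
b1 |J2
b2 |J2
b3 |I1
b4 |J1

b2 stroke at J2  (Se1 (Se) sets effort on bond)
b4 stroke at J1  (Se2 (Se) sets effort on bond)
b0 stroke at J2  (only one flow-in slot at J1)
b3 stroke at I1  (I1: I, integral causality)
b1 stroke at J2  (J2: bond 3 brought flow, rest push out)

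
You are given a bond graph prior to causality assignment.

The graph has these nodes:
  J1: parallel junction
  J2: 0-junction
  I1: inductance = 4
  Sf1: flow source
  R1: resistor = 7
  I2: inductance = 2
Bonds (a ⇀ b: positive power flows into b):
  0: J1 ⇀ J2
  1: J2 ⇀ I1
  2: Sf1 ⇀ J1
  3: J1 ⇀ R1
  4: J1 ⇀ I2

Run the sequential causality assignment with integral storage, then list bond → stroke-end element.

b2 stroke at Sf1  (Sf1 (Sf) sets flow on bond)
b1 stroke at I1  (prefer integral on I1)
b0 stroke at J2  (only one effort-in slot at J2)
b4 stroke at I2  (I2: I, integral causality)
b3 stroke at J1  (J1 needs exactly one e-in)

β0 stroke→J2
β1 stroke→I1
β2 stroke→Sf1
β3 stroke→J1
β4 stroke→I2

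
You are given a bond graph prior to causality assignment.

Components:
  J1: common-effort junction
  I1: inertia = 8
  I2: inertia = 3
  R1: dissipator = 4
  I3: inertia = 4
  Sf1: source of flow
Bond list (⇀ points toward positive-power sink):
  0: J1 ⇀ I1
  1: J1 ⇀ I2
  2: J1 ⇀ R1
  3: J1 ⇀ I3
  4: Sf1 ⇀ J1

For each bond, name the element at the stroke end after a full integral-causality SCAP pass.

#4 |Sf1  (Sf1: flow source, stroke at near end)
#0 |I1  (prefer integral on I1)
#1 |I2  (I2: I, integral causality)
#3 |I3  (prefer integral on I3)
#2 |J1  (closing 0-jn rule on J1)

b0 stroke at I1
b1 stroke at I2
b2 stroke at J1
b3 stroke at I3
b4 stroke at Sf1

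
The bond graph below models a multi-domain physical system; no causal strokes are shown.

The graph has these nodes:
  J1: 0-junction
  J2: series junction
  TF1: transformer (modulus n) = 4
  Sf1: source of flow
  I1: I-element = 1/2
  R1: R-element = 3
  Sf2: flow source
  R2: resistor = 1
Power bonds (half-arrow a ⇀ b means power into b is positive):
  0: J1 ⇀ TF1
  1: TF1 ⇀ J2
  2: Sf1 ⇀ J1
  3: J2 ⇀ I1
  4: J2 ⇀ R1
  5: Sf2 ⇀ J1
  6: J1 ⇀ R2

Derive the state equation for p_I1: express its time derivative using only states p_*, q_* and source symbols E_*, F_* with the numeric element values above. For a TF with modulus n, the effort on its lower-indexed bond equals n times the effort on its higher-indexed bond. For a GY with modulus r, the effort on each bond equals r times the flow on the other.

dp_I1/dt = F_Sf1/4 + F_Sf2/4 - 49*p_I1/8

bond 2 stroke→Sf1  (Sf1: flow source, stroke at near end)
bond 5 stroke→Sf2  (Sf2 fixes flow; stroke at Sf2)
bond 3 stroke→I1  (I1 outputs flow p/I1)
bond 1 stroke→J2  (common-f at J2 fixed by 3)
bond 4 stroke→J2  (common-f at J2 fixed by 3)
bond 0 stroke→TF1  (TF TF1: opposite of bond 1)
bond 6 stroke→J1  (J1: last free bond brings effort in)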